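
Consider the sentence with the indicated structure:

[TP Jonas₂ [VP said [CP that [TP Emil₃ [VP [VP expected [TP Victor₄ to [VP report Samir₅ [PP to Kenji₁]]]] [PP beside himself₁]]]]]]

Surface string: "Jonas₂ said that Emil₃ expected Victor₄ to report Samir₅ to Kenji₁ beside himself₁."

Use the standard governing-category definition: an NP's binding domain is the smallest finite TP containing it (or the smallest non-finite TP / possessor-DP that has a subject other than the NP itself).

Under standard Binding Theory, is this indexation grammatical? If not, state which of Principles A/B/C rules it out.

Principle A

The two coindexed NPs are *Kenji₁* and *himself₁*.
*himself₁* is an anaphor. Principle A requires it to be bound within its binding domain — the embedded TP, whose subject is Emil₃.
Within that domain it is c-commanded by *Emil₃*, which does not share its index.
*Kenji₁* does not c-command the anaphor at all.
The anaphor is unbound in its domain → Principle A violation.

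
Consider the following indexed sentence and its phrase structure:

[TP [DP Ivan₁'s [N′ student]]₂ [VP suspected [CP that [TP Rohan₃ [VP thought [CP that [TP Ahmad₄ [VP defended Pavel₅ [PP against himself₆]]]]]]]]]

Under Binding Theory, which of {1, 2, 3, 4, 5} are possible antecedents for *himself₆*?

{4, 5}

*himself* is an anaphor, so Principle A applies: it must be bound in its binding domain.
Binding domain of *himself₆*: the embedded TP, whose subject is Ahmad₄.
*Ivan₁* does not c-command the anaphor → cannot bind it.
*[Ivan₁'s student]₂* c-commands the anaphor but is outside its binding domain → cannot satisfy Principle A.
*Rohan₃* c-commands the anaphor but is outside its binding domain → cannot satisfy Principle A.
*Ahmad₄* c-commands the anaphor within its binding domain → licit binder.
*Pavel₅* c-commands the anaphor within its binding domain → licit binder.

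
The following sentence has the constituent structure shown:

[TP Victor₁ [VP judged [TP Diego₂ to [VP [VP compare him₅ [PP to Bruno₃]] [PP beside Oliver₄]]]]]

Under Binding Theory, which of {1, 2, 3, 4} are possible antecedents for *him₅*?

{1, 4}

*him* is a pronoun, so Principle B applies: it must be free in its binding domain.
Binding domain of *him₅*: the embedded TP, whose subject is Diego₂.
*Victor₁* c-commands the pronoun but from outside its binding domain, and is not c-commanded by it → coindexation permitted.
*Diego₂* c-commands the pronoun within its binding domain → coindexation would violate Principle B.
*Bruno₃*: the pronoun c-commands this R-expression → coindexation would violate Principle C on *Bruno₃*.
*Oliver₄* and the pronoun do not c-command one another → neither Principle B nor Principle C is at stake; coindexation permitted.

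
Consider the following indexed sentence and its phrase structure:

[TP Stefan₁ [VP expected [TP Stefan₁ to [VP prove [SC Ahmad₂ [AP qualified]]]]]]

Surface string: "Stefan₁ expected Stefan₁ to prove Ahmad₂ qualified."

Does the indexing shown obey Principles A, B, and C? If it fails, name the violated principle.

Principle C

The two coindexed NPs are *Stefan₁* (the higher occurrence) and *Stefan₁* (the lower occurrence).
*Stefan₁* (the lower occurrence) is an R-expression. Principle C requires it to be free everywhere.
*Stefan₁* (the higher occurrence) c-commands it and carries the same index.
The R-expression is bound → Principle C violation.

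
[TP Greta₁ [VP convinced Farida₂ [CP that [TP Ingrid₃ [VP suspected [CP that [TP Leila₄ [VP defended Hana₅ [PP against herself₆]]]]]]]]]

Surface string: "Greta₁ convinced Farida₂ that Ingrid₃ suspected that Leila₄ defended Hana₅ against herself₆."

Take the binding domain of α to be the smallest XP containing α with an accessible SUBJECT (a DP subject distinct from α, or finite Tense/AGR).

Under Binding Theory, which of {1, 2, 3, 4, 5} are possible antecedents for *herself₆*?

{4, 5}

*herself* is an anaphor, so Principle A applies: it must be bound in its binding domain.
Binding domain of *herself₆*: the embedded TP, whose subject is Leila₄.
*Greta₁* c-commands the anaphor but is outside its binding domain → cannot satisfy Principle A.
*Farida₂* c-commands the anaphor but is outside its binding domain → cannot satisfy Principle A.
*Ingrid₃* c-commands the anaphor but is outside its binding domain → cannot satisfy Principle A.
*Leila₄* c-commands the anaphor within its binding domain → licit binder.
*Hana₅* c-commands the anaphor within its binding domain → licit binder.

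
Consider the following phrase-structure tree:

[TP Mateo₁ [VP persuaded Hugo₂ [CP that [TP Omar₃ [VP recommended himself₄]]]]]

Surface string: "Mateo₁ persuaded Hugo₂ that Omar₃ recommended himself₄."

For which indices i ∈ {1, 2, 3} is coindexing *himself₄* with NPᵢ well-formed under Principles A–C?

{3}

*himself* is an anaphor, so Principle A applies: it must be bound in its binding domain.
Binding domain of *himself₄*: the embedded TP, whose subject is Omar₃.
*Mateo₁* c-commands the anaphor but is outside its binding domain → cannot satisfy Principle A.
*Hugo₂* c-commands the anaphor but is outside its binding domain → cannot satisfy Principle A.
*Omar₃* c-commands the anaphor within its binding domain → licit binder.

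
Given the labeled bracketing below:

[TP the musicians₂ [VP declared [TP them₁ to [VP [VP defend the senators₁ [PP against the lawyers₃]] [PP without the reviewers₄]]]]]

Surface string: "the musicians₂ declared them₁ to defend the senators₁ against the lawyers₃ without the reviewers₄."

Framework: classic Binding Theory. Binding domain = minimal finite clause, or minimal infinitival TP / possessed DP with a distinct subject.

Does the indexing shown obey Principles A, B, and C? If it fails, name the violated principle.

The two coindexed NPs are *them₁* and *the senators₁*.
*the senators₁* is an R-expression. Principle C requires it to be free everywhere.
*them₁* c-commands it and carries the same index.
The R-expression is bound → Principle C violation.

Principle C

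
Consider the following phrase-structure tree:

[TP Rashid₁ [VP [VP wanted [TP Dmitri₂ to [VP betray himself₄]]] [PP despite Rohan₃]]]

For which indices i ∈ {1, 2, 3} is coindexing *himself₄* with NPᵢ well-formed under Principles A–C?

*himself* is an anaphor, so Principle A applies: it must be bound in its binding domain.
Binding domain of *himself₄*: the embedded TP, whose subject is Dmitri₂.
*Rashid₁* c-commands the anaphor but is outside its binding domain → cannot satisfy Principle A.
*Dmitri₂* c-commands the anaphor within its binding domain → licit binder.
*Rohan₃* does not c-command the anaphor → cannot bind it.

{2}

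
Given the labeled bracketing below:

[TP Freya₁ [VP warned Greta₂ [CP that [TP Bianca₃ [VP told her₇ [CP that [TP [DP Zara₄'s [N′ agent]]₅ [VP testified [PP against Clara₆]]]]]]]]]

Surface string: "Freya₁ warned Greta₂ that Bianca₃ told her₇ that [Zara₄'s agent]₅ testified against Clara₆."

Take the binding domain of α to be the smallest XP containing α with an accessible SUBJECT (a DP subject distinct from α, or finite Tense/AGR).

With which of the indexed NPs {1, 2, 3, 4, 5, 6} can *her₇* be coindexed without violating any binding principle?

*her* is a pronoun, so Principle B applies: it must be free in its binding domain.
Binding domain of *her₇*: the embedded TP, whose subject is Bianca₃.
*Freya₁* c-commands the pronoun but from outside its binding domain, and is not c-commanded by it → coindexation permitted.
*Greta₂* c-commands the pronoun but from outside its binding domain, and is not c-commanded by it → coindexation permitted.
*Bianca₃* c-commands the pronoun within its binding domain → coindexation would violate Principle B.
*Zara₄*: the pronoun c-commands this R-expression → coindexation would violate Principle C on *Zara₄*.
*[Zara₄'s agent]₅*: the pronoun c-commands this R-expression → coindexation would violate Principle C on *[Zara₄'s agent]₅*.
*Clara₆*: the pronoun c-commands this R-expression → coindexation would violate Principle C on *Clara₆*.

{1, 2}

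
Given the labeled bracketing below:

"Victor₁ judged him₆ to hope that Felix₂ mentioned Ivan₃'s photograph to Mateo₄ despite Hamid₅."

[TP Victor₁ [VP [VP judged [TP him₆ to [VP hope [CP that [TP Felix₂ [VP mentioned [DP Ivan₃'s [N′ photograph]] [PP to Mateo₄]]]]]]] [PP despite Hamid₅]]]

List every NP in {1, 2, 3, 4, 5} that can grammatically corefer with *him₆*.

{5}

*him* is a pronoun, so Principle B applies: it must be free in its binding domain.
Binding domain of *him₆*: the matrix TP, whose subject is Victor₁.
*Victor₁* c-commands the pronoun within its binding domain → coindexation would violate Principle B.
*Felix₂*: the pronoun c-commands this R-expression → coindexation would violate Principle C on *Felix₂*.
*Ivan₃*: the pronoun c-commands this R-expression → coindexation would violate Principle C on *Ivan₃*.
*Mateo₄*: the pronoun c-commands this R-expression → coindexation would violate Principle C on *Mateo₄*.
*Hamid₅* and the pronoun do not c-command one another → neither Principle B nor Principle C is at stake; coindexation permitted.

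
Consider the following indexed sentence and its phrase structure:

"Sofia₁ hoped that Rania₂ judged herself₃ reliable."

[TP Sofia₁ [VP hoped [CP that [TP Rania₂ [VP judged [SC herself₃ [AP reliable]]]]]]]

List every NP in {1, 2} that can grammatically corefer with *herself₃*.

*herself* is an anaphor, so Principle A applies: it must be bound in its binding domain.
Binding domain of *herself₃*: the embedded TP, whose subject is Rania₂.
*Sofia₁* c-commands the anaphor but is outside its binding domain → cannot satisfy Principle A.
*Rania₂* c-commands the anaphor within its binding domain → licit binder.

{2}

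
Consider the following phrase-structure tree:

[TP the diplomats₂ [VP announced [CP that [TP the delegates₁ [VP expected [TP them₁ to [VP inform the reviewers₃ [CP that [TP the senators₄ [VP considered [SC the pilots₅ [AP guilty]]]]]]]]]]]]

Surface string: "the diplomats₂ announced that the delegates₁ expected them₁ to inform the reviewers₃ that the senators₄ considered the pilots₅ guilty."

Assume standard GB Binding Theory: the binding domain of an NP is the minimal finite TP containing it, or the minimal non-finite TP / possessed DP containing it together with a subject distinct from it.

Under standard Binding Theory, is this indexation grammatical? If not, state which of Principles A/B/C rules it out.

Principle B

The two coindexed NPs are *the delegates₁* and *them₁*.
*them₁* is a pronoun. Its binding domain is the embedded TP, whose subject is the delegates₁.
*the delegates₁* c-commands it within that domain and carries the same index.
The pronoun is locally bound → Principle B violation.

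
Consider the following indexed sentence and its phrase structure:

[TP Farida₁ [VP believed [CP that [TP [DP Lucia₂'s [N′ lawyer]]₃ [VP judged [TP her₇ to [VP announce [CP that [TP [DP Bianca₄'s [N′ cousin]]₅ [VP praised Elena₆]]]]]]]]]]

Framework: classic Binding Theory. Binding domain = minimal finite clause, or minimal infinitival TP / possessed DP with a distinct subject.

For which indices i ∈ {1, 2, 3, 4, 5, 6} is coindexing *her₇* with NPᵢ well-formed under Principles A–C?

{1, 2}

*her* is a pronoun, so Principle B applies: it must be free in its binding domain.
Binding domain of *her₇*: the embedded TP, whose subject is [Lucia₂'s lawyer]₃.
*Farida₁* c-commands the pronoun but from outside its binding domain, and is not c-commanded by it → coindexation permitted.
*Lucia₂* and the pronoun do not c-command one another → neither Principle B nor Principle C is at stake; coindexation permitted.
*[Lucia₂'s lawyer]₃* c-commands the pronoun within its binding domain → coindexation would violate Principle B.
*Bianca₄*: the pronoun c-commands this R-expression → coindexation would violate Principle C on *Bianca₄*.
*[Bianca₄'s cousin]₅*: the pronoun c-commands this R-expression → coindexation would violate Principle C on *[Bianca₄'s cousin]₅*.
*Elena₆*: the pronoun c-commands this R-expression → coindexation would violate Principle C on *Elena₆*.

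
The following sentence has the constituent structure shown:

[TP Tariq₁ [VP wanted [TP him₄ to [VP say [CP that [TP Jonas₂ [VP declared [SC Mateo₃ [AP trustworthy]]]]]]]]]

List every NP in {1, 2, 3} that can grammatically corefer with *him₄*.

none

*him* is a pronoun, so Principle B applies: it must be free in its binding domain.
Binding domain of *him₄*: the matrix TP, whose subject is Tariq₁.
*Tariq₁* c-commands the pronoun within its binding domain → coindexation would violate Principle B.
*Jonas₂*: the pronoun c-commands this R-expression → coindexation would violate Principle C on *Jonas₂*.
*Mateo₃*: the pronoun c-commands this R-expression → coindexation would violate Principle C on *Mateo₃*.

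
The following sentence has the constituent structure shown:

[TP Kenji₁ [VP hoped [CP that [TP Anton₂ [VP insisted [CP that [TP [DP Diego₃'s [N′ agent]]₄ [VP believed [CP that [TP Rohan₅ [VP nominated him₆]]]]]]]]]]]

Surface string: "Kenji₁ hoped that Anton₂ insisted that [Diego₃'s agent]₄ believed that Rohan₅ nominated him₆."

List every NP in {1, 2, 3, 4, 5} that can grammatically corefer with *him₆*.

*him* is a pronoun, so Principle B applies: it must be free in its binding domain.
Binding domain of *him₆*: the embedded TP, whose subject is Rohan₅.
*Kenji₁* c-commands the pronoun but from outside its binding domain, and is not c-commanded by it → coindexation permitted.
*Anton₂* c-commands the pronoun but from outside its binding domain, and is not c-commanded by it → coindexation permitted.
*Diego₃* and the pronoun do not c-command one another → neither Principle B nor Principle C is at stake; coindexation permitted.
*[Diego₃'s agent]₄* c-commands the pronoun but from outside its binding domain, and is not c-commanded by it → coindexation permitted.
*Rohan₅* c-commands the pronoun within its binding domain → coindexation would violate Principle B.

{1, 2, 3, 4}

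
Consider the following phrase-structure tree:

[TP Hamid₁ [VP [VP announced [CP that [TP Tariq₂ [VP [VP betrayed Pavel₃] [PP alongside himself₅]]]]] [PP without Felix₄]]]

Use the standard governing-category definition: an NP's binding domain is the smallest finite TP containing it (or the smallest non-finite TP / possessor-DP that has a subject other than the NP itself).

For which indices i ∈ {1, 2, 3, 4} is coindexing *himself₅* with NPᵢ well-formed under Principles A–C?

{2}

*himself* is an anaphor, so Principle A applies: it must be bound in its binding domain.
Binding domain of *himself₅*: the embedded TP, whose subject is Tariq₂.
*Hamid₁* c-commands the anaphor but is outside its binding domain → cannot satisfy Principle A.
*Tariq₂* c-commands the anaphor within its binding domain → licit binder.
*Pavel₃* does not c-command the anaphor → cannot bind it.
*Felix₄* does not c-command the anaphor → cannot bind it.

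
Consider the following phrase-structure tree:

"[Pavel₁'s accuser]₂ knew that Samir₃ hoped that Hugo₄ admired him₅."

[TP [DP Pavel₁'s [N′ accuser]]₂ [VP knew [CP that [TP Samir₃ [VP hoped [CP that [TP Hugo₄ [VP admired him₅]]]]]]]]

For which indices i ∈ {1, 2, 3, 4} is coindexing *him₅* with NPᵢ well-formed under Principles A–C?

{1, 2, 3}

*him* is a pronoun, so Principle B applies: it must be free in its binding domain.
Binding domain of *him₅*: the embedded TP, whose subject is Hugo₄.
*Pavel₁* and the pronoun do not c-command one another → neither Principle B nor Principle C is at stake; coindexation permitted.
*[Pavel₁'s accuser]₂* c-commands the pronoun but from outside its binding domain, and is not c-commanded by it → coindexation permitted.
*Samir₃* c-commands the pronoun but from outside its binding domain, and is not c-commanded by it → coindexation permitted.
*Hugo₄* c-commands the pronoun within its binding domain → coindexation would violate Principle B.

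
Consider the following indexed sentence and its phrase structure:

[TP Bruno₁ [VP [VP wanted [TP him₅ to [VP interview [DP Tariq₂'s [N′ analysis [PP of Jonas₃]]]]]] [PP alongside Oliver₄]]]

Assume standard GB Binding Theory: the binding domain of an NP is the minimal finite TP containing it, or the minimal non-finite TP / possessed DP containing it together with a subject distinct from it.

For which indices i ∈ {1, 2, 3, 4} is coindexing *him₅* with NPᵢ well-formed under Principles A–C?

*him* is a pronoun, so Principle B applies: it must be free in its binding domain.
Binding domain of *him₅*: the matrix TP, whose subject is Bruno₁.
*Bruno₁* c-commands the pronoun within its binding domain → coindexation would violate Principle B.
*Tariq₂*: the pronoun c-commands this R-expression → coindexation would violate Principle C on *Tariq₂*.
*Jonas₃*: the pronoun c-commands this R-expression → coindexation would violate Principle C on *Jonas₃*.
*Oliver₄* and the pronoun do not c-command one another → neither Principle B nor Principle C is at stake; coindexation permitted.

{4}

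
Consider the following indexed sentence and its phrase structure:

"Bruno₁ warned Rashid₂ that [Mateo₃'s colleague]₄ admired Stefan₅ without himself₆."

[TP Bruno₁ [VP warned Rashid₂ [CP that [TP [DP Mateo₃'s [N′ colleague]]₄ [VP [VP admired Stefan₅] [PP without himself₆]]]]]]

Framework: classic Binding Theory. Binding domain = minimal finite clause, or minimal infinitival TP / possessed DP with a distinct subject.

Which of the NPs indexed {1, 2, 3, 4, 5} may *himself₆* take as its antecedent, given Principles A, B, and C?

*himself* is an anaphor, so Principle A applies: it must be bound in its binding domain.
Binding domain of *himself₆*: the embedded TP, whose subject is [Mateo₃'s colleague]₄.
*Bruno₁* c-commands the anaphor but is outside its binding domain → cannot satisfy Principle A.
*Rashid₂* c-commands the anaphor but is outside its binding domain → cannot satisfy Principle A.
*Mateo₃* does not c-command the anaphor → cannot bind it.
*[Mateo₃'s colleague]₄* c-commands the anaphor within its binding domain → licit binder.
*Stefan₅* does not c-command the anaphor → cannot bind it.

{4}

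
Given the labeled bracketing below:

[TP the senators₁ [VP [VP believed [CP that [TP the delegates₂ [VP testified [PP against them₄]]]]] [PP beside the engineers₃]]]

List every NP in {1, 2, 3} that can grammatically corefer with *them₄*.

{1, 3}

*them* is a pronoun, so Principle B applies: it must be free in its binding domain.
Binding domain of *them₄*: the embedded TP, whose subject is the delegates₂.
*the senators₁* c-commands the pronoun but from outside its binding domain, and is not c-commanded by it → coindexation permitted.
*the delegates₂* c-commands the pronoun within its binding domain → coindexation would violate Principle B.
*the engineers₃* and the pronoun do not c-command one another → neither Principle B nor Principle C is at stake; coindexation permitted.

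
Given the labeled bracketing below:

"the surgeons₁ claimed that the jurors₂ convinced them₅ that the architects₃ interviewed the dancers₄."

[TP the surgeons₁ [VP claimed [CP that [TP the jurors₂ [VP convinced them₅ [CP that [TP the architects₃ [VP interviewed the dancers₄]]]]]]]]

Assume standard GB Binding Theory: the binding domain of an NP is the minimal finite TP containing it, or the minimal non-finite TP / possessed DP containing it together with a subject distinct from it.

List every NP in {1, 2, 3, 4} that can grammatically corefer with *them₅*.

*them* is a pronoun, so Principle B applies: it must be free in its binding domain.
Binding domain of *them₅*: the embedded TP, whose subject is the jurors₂.
*the surgeons₁* c-commands the pronoun but from outside its binding domain, and is not c-commanded by it → coindexation permitted.
*the jurors₂* c-commands the pronoun within its binding domain → coindexation would violate Principle B.
*the architects₃*: the pronoun c-commands this R-expression → coindexation would violate Principle C on *the architects₃*.
*the dancers₄*: the pronoun c-commands this R-expression → coindexation would violate Principle C on *the dancers₄*.

{1}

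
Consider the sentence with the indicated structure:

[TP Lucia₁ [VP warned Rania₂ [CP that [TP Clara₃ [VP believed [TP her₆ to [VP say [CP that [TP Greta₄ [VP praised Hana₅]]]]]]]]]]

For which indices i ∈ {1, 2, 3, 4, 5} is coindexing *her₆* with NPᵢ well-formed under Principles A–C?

{1, 2}

*her* is a pronoun, so Principle B applies: it must be free in its binding domain.
Binding domain of *her₆*: the embedded TP, whose subject is Clara₃.
*Lucia₁* c-commands the pronoun but from outside its binding domain, and is not c-commanded by it → coindexation permitted.
*Rania₂* c-commands the pronoun but from outside its binding domain, and is not c-commanded by it → coindexation permitted.
*Clara₃* c-commands the pronoun within its binding domain → coindexation would violate Principle B.
*Greta₄*: the pronoun c-commands this R-expression → coindexation would violate Principle C on *Greta₄*.
*Hana₅*: the pronoun c-commands this R-expression → coindexation would violate Principle C on *Hana₅*.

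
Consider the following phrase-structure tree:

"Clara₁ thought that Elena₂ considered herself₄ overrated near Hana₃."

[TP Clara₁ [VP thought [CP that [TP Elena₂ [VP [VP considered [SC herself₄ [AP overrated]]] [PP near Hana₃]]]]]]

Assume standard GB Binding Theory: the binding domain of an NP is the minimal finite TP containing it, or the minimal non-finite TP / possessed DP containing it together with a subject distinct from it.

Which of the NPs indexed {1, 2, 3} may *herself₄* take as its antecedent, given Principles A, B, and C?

*herself* is an anaphor, so Principle A applies: it must be bound in its binding domain.
Binding domain of *herself₄*: the embedded TP, whose subject is Elena₂.
*Clara₁* c-commands the anaphor but is outside its binding domain → cannot satisfy Principle A.
*Elena₂* c-commands the anaphor within its binding domain → licit binder.
*Hana₃* does not c-command the anaphor → cannot bind it.

{2}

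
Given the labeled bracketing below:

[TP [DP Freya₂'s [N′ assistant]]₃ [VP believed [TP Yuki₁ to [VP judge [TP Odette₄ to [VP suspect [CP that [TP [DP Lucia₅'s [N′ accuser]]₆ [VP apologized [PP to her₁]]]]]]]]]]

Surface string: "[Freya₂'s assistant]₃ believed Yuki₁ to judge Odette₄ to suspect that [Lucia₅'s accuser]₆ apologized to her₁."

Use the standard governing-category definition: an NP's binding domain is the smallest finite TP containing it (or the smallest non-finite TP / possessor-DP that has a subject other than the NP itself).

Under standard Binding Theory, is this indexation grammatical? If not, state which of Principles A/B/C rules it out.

The two coindexed NPs are *Yuki₁* and *her₁*.
*her₁* is a pronoun; its binding domain is the embedded TP, whose subject is [Lucia₅'s accuser]₆. Within that domain it is c-commanded only by *[Lucia₅'s accuser]₆*, which carries a different index — the pronoun is free locally, so Principle B holds.
*Yuki₁* is an R-expression; *her₁* does not c-command it, and no other NP shares its index, so Principle C is satisfied.
All principles are respected.

grammatical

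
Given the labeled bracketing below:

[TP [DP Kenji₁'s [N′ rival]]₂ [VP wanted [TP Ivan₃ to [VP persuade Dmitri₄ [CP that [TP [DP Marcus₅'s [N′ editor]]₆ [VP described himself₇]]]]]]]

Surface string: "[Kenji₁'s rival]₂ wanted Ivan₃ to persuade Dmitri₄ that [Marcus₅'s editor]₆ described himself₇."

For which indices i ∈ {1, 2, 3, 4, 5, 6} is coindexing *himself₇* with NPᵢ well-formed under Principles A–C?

{6}

*himself* is an anaphor, so Principle A applies: it must be bound in its binding domain.
Binding domain of *himself₇*: the embedded TP, whose subject is [Marcus₅'s editor]₆.
*Kenji₁* does not c-command the anaphor → cannot bind it.
*[Kenji₁'s rival]₂* c-commands the anaphor but is outside its binding domain → cannot satisfy Principle A.
*Ivan₃* c-commands the anaphor but is outside its binding domain → cannot satisfy Principle A.
*Dmitri₄* c-commands the anaphor but is outside its binding domain → cannot satisfy Principle A.
*Marcus₅* does not c-command the anaphor → cannot bind it.
*[Marcus₅'s editor]₆* c-commands the anaphor within its binding domain → licit binder.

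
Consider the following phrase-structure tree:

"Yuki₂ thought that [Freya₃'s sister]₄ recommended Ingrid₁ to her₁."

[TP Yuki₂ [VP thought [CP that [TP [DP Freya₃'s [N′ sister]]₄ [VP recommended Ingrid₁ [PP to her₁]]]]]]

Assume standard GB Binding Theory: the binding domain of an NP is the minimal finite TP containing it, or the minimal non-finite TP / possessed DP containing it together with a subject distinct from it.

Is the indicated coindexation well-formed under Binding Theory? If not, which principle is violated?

Principle B

The two coindexed NPs are *Ingrid₁* and *her₁*.
*her₁* is a pronoun. Its binding domain is the embedded TP, whose subject is [Freya₃'s sister]₄.
*Ingrid₁* c-commands it within that domain and carries the same index.
The pronoun is locally bound → Principle B violation.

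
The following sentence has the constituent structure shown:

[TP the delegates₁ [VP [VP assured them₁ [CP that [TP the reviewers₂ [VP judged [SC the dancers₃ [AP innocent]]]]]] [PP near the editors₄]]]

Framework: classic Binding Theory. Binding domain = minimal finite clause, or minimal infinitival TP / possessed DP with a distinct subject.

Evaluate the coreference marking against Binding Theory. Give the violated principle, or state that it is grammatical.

The two coindexed NPs are *the delegates₁* and *them₁*.
*them₁* is a pronoun. Its binding domain is the matrix TP, whose subject is the delegates₁.
*the delegates₁* c-commands it within that domain and carries the same index.
The pronoun is locally bound → Principle B violation.

Principle B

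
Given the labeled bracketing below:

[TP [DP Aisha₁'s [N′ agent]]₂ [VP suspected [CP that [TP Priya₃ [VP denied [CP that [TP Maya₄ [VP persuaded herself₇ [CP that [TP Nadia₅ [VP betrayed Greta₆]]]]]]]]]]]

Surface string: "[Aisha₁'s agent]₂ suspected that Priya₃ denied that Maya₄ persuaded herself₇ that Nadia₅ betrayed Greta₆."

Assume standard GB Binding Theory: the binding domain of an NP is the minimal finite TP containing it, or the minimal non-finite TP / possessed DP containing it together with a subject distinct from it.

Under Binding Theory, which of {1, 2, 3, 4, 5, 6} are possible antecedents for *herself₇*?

{4}

*herself* is an anaphor, so Principle A applies: it must be bound in its binding domain.
Binding domain of *herself₇*: the embedded TP, whose subject is Maya₄.
*Aisha₁* does not c-command the anaphor → cannot bind it.
*[Aisha₁'s agent]₂* c-commands the anaphor but is outside its binding domain → cannot satisfy Principle A.
*Priya₃* c-commands the anaphor but is outside its binding domain → cannot satisfy Principle A.
*Maya₄* c-commands the anaphor within its binding domain → licit binder.
*Nadia₅* does not c-command the anaphor → cannot bind it.
*Greta₆* does not c-command the anaphor → cannot bind it.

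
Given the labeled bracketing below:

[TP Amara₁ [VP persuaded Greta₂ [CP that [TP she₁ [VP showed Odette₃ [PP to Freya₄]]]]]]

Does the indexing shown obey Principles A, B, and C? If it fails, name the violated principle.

The two coindexed NPs are *Amara₁* and *she₁*.
*she₁* is a pronoun; nothing c-commands it within its binding domain (the embedded TP.), so Principle B holds trivially.
*Amara₁* is an R-expression; *she₁* does not c-command it, and no other NP shares its index, so Principle C is satisfied.
All principles are respected.

grammatical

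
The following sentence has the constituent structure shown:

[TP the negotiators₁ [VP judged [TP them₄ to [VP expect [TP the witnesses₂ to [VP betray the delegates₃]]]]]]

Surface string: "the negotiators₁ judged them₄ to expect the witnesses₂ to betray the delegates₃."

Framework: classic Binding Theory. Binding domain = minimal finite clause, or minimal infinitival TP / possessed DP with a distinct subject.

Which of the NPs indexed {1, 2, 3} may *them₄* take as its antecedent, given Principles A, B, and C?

none

*them* is a pronoun, so Principle B applies: it must be free in its binding domain.
Binding domain of *them₄*: the matrix TP, whose subject is the negotiators₁.
*the negotiators₁* c-commands the pronoun within its binding domain → coindexation would violate Principle B.
*the witnesses₂*: the pronoun c-commands this R-expression → coindexation would violate Principle C on *the witnesses₂*.
*the delegates₃*: the pronoun c-commands this R-expression → coindexation would violate Principle C on *the delegates₃*.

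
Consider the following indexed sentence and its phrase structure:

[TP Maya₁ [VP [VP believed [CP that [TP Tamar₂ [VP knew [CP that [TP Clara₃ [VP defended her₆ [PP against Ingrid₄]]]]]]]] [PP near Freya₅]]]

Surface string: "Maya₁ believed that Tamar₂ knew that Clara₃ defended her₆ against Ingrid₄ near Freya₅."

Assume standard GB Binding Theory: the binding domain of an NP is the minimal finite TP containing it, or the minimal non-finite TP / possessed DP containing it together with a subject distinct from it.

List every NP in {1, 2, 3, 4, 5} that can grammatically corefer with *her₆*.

{1, 2, 5}

*her* is a pronoun, so Principle B applies: it must be free in its binding domain.
Binding domain of *her₆*: the embedded TP, whose subject is Clara₃.
*Maya₁* c-commands the pronoun but from outside its binding domain, and is not c-commanded by it → coindexation permitted.
*Tamar₂* c-commands the pronoun but from outside its binding domain, and is not c-commanded by it → coindexation permitted.
*Clara₃* c-commands the pronoun within its binding domain → coindexation would violate Principle B.
*Ingrid₄*: the pronoun c-commands this R-expression → coindexation would violate Principle C on *Ingrid₄*.
*Freya₅* and the pronoun do not c-command one another → neither Principle B nor Principle C is at stake; coindexation permitted.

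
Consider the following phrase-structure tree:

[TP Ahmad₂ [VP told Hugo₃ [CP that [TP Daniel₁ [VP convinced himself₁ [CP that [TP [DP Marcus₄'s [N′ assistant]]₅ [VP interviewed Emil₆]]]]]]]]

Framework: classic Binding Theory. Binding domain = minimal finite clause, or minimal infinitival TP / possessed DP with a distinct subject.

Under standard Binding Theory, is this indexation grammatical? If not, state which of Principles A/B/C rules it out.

The two coindexed NPs are *Daniel₁* and *himself₁*.
*himself₁* is an anaphor; its binding domain is the embedded TP, whose subject is Daniel₁. *Daniel₁* c-commands it within that domain and shares its index, so Principle A is satisfied.
*Daniel₁* is an R-expression; *himself₁* does not c-command it, and no other NP shares its index, so Principle C is satisfied.
All principles are respected.

grammatical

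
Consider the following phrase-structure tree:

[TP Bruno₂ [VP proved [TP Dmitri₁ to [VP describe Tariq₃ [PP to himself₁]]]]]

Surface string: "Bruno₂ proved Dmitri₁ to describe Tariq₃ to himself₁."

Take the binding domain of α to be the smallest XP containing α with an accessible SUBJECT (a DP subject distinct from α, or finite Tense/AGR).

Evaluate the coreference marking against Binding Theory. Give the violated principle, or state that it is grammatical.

The two coindexed NPs are *Dmitri₁* and *himself₁*.
*himself₁* is an anaphor; its binding domain is the embedded TP, whose subject is Dmitri₁. *Dmitri₁* c-commands it within that domain and shares its index, so Principle A is satisfied.
*Dmitri₁* is an R-expression; *himself₁* does not c-command it, and no other NP shares its index, so Principle C is satisfied.
All principles are respected.

grammatical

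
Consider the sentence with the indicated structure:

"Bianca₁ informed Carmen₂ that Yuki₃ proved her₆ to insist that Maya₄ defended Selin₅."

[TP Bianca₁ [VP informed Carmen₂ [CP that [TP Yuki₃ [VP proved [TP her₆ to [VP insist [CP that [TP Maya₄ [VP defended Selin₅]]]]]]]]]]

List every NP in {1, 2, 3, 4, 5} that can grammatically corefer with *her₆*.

{1, 2}

*her* is a pronoun, so Principle B applies: it must be free in its binding domain.
Binding domain of *her₆*: the embedded TP, whose subject is Yuki₃.
*Bianca₁* c-commands the pronoun but from outside its binding domain, and is not c-commanded by it → coindexation permitted.
*Carmen₂* c-commands the pronoun but from outside its binding domain, and is not c-commanded by it → coindexation permitted.
*Yuki₃* c-commands the pronoun within its binding domain → coindexation would violate Principle B.
*Maya₄*: the pronoun c-commands this R-expression → coindexation would violate Principle C on *Maya₄*.
*Selin₅*: the pronoun c-commands this R-expression → coindexation would violate Principle C on *Selin₅*.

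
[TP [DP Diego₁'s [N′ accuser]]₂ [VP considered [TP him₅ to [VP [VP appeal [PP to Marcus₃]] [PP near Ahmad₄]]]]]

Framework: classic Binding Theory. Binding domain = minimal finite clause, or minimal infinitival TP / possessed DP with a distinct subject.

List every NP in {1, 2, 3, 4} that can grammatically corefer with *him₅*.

*him* is a pronoun, so Principle B applies: it must be free in its binding domain.
Binding domain of *him₅*: the matrix TP, whose subject is [Diego₁'s accuser]₂.
*Diego₁* and the pronoun do not c-command one another → neither Principle B nor Principle C is at stake; coindexation permitted.
*[Diego₁'s accuser]₂* c-commands the pronoun within its binding domain → coindexation would violate Principle B.
*Marcus₃*: the pronoun c-commands this R-expression → coindexation would violate Principle C on *Marcus₃*.
*Ahmad₄*: the pronoun c-commands this R-expression → coindexation would violate Principle C on *Ahmad₄*.

{1}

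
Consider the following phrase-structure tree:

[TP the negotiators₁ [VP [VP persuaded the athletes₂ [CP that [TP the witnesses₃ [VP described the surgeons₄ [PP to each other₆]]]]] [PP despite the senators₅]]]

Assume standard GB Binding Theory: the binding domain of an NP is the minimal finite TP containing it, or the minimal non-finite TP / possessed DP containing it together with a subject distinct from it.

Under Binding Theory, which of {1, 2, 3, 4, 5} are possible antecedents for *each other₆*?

*each other* is an anaphor, so Principle A applies: it must be bound in its binding domain.
Binding domain of *each other₆*: the embedded TP, whose subject is the witnesses₃.
*the negotiators₁* c-commands the anaphor but is outside its binding domain → cannot satisfy Principle A.
*the athletes₂* c-commands the anaphor but is outside its binding domain → cannot satisfy Principle A.
*the witnesses₃* c-commands the anaphor within its binding domain → licit binder.
*the surgeons₄* c-commands the anaphor within its binding domain → licit binder.
*the senators₅* does not c-command the anaphor → cannot bind it.

{3, 4}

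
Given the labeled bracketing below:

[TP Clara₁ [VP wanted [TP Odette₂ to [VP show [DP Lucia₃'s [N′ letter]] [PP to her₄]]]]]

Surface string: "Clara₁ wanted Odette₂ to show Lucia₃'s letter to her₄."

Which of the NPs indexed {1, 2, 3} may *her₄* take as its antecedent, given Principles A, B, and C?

*her* is a pronoun, so Principle B applies: it must be free in its binding domain.
Binding domain of *her₄*: the embedded TP, whose subject is Odette₂.
*Clara₁* c-commands the pronoun but from outside its binding domain, and is not c-commanded by it → coindexation permitted.
*Odette₂* c-commands the pronoun within its binding domain → coindexation would violate Principle B.
*Lucia₃* and the pronoun do not c-command one another → neither Principle B nor Principle C is at stake; coindexation permitted.

{1, 3}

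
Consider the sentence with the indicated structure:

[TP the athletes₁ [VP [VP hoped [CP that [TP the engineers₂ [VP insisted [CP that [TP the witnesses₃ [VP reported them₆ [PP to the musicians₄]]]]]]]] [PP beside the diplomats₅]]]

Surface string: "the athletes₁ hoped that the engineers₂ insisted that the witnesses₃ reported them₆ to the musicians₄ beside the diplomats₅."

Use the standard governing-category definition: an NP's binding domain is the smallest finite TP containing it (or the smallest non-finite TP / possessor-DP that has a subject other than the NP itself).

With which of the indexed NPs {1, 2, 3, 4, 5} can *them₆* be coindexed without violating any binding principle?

*them* is a pronoun, so Principle B applies: it must be free in its binding domain.
Binding domain of *them₆*: the embedded TP, whose subject is the witnesses₃.
*the athletes₁* c-commands the pronoun but from outside its binding domain, and is not c-commanded by it → coindexation permitted.
*the engineers₂* c-commands the pronoun but from outside its binding domain, and is not c-commanded by it → coindexation permitted.
*the witnesses₃* c-commands the pronoun within its binding domain → coindexation would violate Principle B.
*the musicians₄*: the pronoun c-commands this R-expression → coindexation would violate Principle C on *the musicians₄*.
*the diplomats₅* and the pronoun do not c-command one another → neither Principle B nor Principle C is at stake; coindexation permitted.

{1, 2, 5}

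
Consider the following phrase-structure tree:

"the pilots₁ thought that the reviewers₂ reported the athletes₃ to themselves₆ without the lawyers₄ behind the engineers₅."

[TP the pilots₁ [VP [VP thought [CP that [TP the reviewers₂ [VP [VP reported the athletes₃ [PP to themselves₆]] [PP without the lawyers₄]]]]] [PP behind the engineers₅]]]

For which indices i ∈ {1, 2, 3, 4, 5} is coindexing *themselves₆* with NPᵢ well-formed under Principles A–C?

{2, 3}

*themselves* is an anaphor, so Principle A applies: it must be bound in its binding domain.
Binding domain of *themselves₆*: the embedded TP, whose subject is the reviewers₂.
*the pilots₁* c-commands the anaphor but is outside its binding domain → cannot satisfy Principle A.
*the reviewers₂* c-commands the anaphor within its binding domain → licit binder.
*the athletes₃* c-commands the anaphor within its binding domain → licit binder.
*the lawyers₄* does not c-command the anaphor → cannot bind it.
*the engineers₅* does not c-command the anaphor → cannot bind it.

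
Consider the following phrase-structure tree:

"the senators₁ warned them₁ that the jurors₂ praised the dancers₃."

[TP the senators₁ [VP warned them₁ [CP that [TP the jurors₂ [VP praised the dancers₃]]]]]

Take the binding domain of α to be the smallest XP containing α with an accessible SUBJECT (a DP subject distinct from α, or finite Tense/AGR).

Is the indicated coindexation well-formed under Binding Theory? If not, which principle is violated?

Principle B

The two coindexed NPs are *the senators₁* and *them₁*.
*them₁* is a pronoun. Its binding domain is the matrix TP, whose subject is the senators₁.
*the senators₁* c-commands it within that domain and carries the same index.
The pronoun is locally bound → Principle B violation.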